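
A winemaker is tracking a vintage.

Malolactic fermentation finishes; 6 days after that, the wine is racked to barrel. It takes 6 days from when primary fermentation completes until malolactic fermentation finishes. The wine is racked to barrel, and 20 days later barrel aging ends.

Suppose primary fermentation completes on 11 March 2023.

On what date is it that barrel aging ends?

Primary fermentation completes: Mar 11, 2023.
Malolactic fermentation finishes: Mar 11, 2023 + 6 days = Mar 17, 2023.
The wine is racked to barrel: Mar 17, 2023 + 6 days = Mar 23, 2023.
Barrel aging ends: Mar 23, 2023 + 20 days = Apr 12, 2023.

12 April 2023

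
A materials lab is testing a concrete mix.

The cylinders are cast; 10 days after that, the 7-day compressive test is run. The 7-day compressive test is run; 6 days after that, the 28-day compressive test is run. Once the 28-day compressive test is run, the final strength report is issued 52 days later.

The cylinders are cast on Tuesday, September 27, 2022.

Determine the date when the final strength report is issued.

The cylinders are cast: Sep 27, 2022.
The 7-day compressive test is run: Sep 27, 2022 + 10 days = Oct 7, 2022.
The 28-day compressive test is run: Oct 7, 2022 + 6 days = Oct 13, 2022.
The final strength report is issued: Oct 13, 2022 + 52 days = Dec 4, 2022.

Sunday, December 4, 2022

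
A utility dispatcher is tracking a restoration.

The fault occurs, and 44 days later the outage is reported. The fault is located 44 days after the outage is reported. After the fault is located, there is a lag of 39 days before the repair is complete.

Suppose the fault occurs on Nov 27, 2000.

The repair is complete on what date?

The fault occurs: Nov 27, 2000.
The outage is reported: Nov 27, 2000 + 44 days = Jan 10, 2001.
The fault is located: Jan 10, 2001 + 44 days = Feb 23, 2001.
The repair is complete: Feb 23, 2001 + 39 days = Apr 3, 2001.

Apr 3, 2001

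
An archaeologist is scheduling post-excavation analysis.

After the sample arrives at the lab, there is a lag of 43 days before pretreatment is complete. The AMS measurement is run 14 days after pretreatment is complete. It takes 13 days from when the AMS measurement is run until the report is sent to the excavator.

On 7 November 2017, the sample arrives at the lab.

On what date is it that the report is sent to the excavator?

The sample arrives at the lab: Nov 7, 2017.
Pretreatment is complete: Nov 7, 2017 + 43 days = Dec 20, 2017.
The AMS measurement is run: Dec 20, 2017 + 14 days = Jan 3, 2018.
The report is sent to the excavator: Jan 3, 2018 + 13 days = Jan 16, 2018.

16 January 2018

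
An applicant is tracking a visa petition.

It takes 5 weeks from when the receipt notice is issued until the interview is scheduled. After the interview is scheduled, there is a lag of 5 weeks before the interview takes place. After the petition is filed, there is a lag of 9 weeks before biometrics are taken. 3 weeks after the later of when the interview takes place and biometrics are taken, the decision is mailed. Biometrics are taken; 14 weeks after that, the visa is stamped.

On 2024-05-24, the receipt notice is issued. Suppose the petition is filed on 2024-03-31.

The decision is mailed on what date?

The receipt notice is issued: May 24, 2024.
The interview is scheduled: May 24, 2024 + 5 weeks = Jun 28, 2024.
The interview takes place: Jun 28, 2024 + 5 weeks = Aug 2, 2024.
The petition is filed: Mar 31, 2024.
Biometrics are taken: Mar 31, 2024 + 9 weeks = Jun 2, 2024.
Both prerequisites met — the interview takes place (Aug 2, 2024), biometrics are taken (Jun 2, 2024); the later is Aug 2, 2024.
The decision is mailed: Aug 2, 2024 + 3 weeks = Aug 23, 2024.

2024-08-23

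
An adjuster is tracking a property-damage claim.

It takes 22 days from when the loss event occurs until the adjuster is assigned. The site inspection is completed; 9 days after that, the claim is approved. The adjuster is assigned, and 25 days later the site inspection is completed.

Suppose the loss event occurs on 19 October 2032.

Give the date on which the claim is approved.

14 December 2032

The loss event occurs: Oct 19, 2032.
The adjuster is assigned: Oct 19, 2032 + 22 days = Nov 10, 2032.
The site inspection is completed: Nov 10, 2032 + 25 days = Dec 5, 2032.
The claim is approved: Dec 5, 2032 + 9 days = Dec 14, 2032.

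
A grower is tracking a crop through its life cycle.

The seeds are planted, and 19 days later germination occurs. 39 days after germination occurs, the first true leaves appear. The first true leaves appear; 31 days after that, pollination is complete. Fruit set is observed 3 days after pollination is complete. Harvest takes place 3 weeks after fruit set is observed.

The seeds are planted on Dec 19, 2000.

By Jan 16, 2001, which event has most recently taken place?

The seeds are planted: Dec 19, 2000.
Germination occurs: Dec 19, 2000 + 19 days = Jan 7, 2001.
The first true leaves appear: Jan 7, 2001 + 39 days = Feb 15, 2001.
Pollination is complete: Feb 15, 2001 + 31 days = Mar 18, 2001.
Fruit set is observed: Mar 18, 2001 + 3 days = Mar 21, 2001.
Harvest takes place: Mar 21, 2001 + 3 weeks = Apr 11, 2001.
Jan 16, 2001 falls between when germination occurs (Jan 7, 2001) and when the first true leaves appear (Feb 15, 2001).

Germination occurs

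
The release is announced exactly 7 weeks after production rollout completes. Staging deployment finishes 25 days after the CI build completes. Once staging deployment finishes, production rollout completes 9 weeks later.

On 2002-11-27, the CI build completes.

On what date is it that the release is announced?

2003-04-13

The CI build completes: Nov 27, 2002.
Staging deployment finishes: Nov 27, 2002 + 25 days = Dec 22, 2002.
Production rollout completes: Dec 22, 2002 + 9 weeks = Feb 23, 2003.
The release is announced: Feb 23, 2003 + 7 weeks = Apr 13, 2003.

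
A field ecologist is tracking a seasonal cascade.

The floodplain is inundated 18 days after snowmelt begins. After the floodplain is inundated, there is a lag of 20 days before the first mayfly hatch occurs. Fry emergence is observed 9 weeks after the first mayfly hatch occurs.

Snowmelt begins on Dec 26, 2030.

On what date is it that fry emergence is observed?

Snowmelt begins: Dec 26, 2030.
The floodplain is inundated: Dec 26, 2030 + 18 days = Jan 13, 2031.
The first mayfly hatch occurs: Jan 13, 2031 + 20 days = Feb 2, 2031.
Fry emergence is observed: Feb 2, 2031 + 9 weeks = Apr 6, 2031.

Apr 6, 2031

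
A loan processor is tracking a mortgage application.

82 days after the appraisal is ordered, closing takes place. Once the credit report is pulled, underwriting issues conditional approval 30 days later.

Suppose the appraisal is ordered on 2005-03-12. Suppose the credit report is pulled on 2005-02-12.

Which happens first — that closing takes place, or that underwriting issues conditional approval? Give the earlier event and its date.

Underwriting issues conditional approval — 2005-03-14

The appraisal is ordered: Mar 12, 2005.
Closing takes place: Mar 12, 2005 + 82 days = Jun 2, 2005.
The credit report is pulled: Feb 12, 2005.
Underwriting issues conditional approval: Feb 12, 2005 + 30 days = Mar 14, 2005.
Comparing: closing takes place on Jun 2, 2005 vs underwriting issues conditional approval on Mar 14, 2005. Earlier: underwriting issues conditional approval.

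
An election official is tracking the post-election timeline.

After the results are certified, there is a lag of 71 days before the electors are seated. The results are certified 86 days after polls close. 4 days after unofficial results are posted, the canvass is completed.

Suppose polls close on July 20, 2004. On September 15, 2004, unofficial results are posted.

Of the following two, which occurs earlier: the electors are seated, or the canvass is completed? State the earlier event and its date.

Polls close: Jul 20, 2004.
The results are certified: Jul 20, 2004 + 86 days = Oct 14, 2004.
The electors are seated: Oct 14, 2004 + 71 days = Dec 24, 2004.
Unofficial results are posted: Sep 15, 2004.
The canvass is completed: Sep 15, 2004 + 4 days = Sep 19, 2004.
Comparing: the electors are seated on Dec 24, 2004 vs the canvass is completed on Sep 19, 2004. Earlier: the canvass is completed.

The canvass is completed — September 19, 2004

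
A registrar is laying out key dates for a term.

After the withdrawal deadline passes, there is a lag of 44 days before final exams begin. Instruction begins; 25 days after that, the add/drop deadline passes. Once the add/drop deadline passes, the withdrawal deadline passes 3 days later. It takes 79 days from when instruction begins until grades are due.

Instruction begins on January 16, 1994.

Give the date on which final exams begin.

Instruction begins: Jan 16, 1994.
The add/drop deadline passes: Jan 16, 1994 + 25 days = Feb 10, 1994.
The withdrawal deadline passes: Feb 10, 1994 + 3 days = Feb 13, 1994.
Final exams begin: Feb 13, 1994 + 44 days = Mar 29, 1994.

March 29, 1994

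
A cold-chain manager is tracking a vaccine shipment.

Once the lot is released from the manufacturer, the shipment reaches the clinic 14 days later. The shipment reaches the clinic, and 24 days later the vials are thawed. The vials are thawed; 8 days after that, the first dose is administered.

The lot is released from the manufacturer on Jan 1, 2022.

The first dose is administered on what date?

Feb 16, 2022

The lot is released from the manufacturer: Jan 1, 2022.
The shipment reaches the clinic: Jan 1, 2022 + 14 days = Jan 15, 2022.
The vials are thawed: Jan 15, 2022 + 24 days = Feb 8, 2022.
The first dose is administered: Feb 8, 2022 + 8 days = Feb 16, 2022.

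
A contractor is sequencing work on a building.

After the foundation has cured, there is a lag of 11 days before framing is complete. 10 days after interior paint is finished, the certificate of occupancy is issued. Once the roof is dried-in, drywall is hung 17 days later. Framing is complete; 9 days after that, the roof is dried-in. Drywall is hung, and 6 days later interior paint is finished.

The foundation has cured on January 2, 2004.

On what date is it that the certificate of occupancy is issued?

February 24, 2004

The foundation has cured: Jan 2, 2004.
Framing is complete: Jan 2, 2004 + 11 days = Jan 13, 2004.
The roof is dried-in: Jan 13, 2004 + 9 days = Jan 22, 2004.
Drywall is hung: Jan 22, 2004 + 17 days = Feb 8, 2004.
Interior paint is finished: Feb 8, 2004 + 6 days = Feb 14, 2004.
The certificate of occupancy is issued: Feb 14, 2004 + 10 days = Feb 24, 2004.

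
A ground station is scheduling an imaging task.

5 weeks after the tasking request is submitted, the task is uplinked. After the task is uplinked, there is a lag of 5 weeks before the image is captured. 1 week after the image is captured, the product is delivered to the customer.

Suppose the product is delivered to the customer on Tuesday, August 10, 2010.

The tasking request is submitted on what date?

Tuesday, May 25, 2010

The product is delivered to the customer: Aug 10, 2010.
The image is captured: Aug 10, 2010 − 1 week = Aug 3, 2010.
The task is uplinked: Aug 3, 2010 − 5 weeks = Jun 29, 2010.
The tasking request is submitted: Jun 29, 2010 − 5 weeks = May 25, 2010.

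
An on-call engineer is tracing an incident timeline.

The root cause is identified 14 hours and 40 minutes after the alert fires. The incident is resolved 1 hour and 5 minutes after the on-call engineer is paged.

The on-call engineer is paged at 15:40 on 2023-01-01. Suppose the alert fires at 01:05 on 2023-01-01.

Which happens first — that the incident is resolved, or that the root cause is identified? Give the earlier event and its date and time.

The on-call engineer is paged: 15:40 Jan 1, 2023.
The incident is resolved: 15:40 Jan 1, 2023 + 1h05m = 16:45 Jan 1, 2023.
The alert fires: 01:05 Jan 1, 2023.
The root cause is identified: 01:05 Jan 1, 2023 + 14h40m = 15:45 Jan 1, 2023.
Comparing: the incident is resolved at 16:45 Jan 1, 2023 vs the root cause is identified at 15:45 Jan 1, 2023. Earlier: the root cause is identified.

The root cause is identified — 15:45 on 2023-01-01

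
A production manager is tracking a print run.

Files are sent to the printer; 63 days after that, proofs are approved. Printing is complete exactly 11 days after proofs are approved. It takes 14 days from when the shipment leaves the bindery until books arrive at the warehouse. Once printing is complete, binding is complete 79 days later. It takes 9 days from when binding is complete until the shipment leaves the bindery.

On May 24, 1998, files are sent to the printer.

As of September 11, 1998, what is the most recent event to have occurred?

Printing is complete

Files are sent to the printer: May 24, 1998.
Proofs are approved: May 24, 1998 + 63 days = Jul 26, 1998.
Printing is complete: Jul 26, 1998 + 11 days = Aug 6, 1998.
Binding is complete: Aug 6, 1998 + 79 days = Oct 24, 1998.
The shipment leaves the bindery: Oct 24, 1998 + 9 days = Nov 2, 1998.
Books arrive at the warehouse: Nov 2, 1998 + 14 days = Nov 16, 1998.
Sep 11, 1998 falls between when printing is complete (Aug 6, 1998) and when binding is complete (Oct 24, 1998).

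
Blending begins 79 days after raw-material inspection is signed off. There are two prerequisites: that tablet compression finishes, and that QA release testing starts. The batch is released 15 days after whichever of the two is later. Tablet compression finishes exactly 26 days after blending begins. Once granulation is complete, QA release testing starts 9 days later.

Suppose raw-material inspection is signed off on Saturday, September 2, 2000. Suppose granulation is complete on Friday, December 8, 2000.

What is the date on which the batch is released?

Monday, January 1, 2001

Raw-material inspection is signed off: Sep 2, 2000.
Blending begins: Sep 2, 2000 + 79 days = Nov 20, 2000.
Tablet compression finishes: Nov 20, 2000 + 26 days = Dec 16, 2000.
Granulation is complete: Dec 8, 2000.
QA release testing starts: Dec 8, 2000 + 9 days = Dec 17, 2000.
Both prerequisites met — tablet compression finishes (Dec 16, 2000), QA release testing starts (Dec 17, 2000); the later is Dec 17, 2000.
The batch is released: Dec 17, 2000 + 15 days = Jan 1, 2001.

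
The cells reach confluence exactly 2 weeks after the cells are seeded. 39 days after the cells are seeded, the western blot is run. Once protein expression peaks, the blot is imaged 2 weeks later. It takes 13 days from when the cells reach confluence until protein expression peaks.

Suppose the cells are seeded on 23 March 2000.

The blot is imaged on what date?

3 May 2000

The cells are seeded: Mar 23, 2000.
The cells reach confluence: Mar 23, 2000 + 2 weeks = Apr 6, 2000.
Protein expression peaks: Apr 6, 2000 + 13 days = Apr 19, 2000.
The blot is imaged: Apr 19, 2000 + 2 weeks = May 3, 2000.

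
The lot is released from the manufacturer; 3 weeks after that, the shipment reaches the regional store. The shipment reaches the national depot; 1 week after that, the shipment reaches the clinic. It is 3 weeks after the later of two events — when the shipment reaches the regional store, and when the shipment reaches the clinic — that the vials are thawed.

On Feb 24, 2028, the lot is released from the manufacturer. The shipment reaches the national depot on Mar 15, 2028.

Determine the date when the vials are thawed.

Apr 12, 2028

The lot is released from the manufacturer: Feb 24, 2028.
The shipment reaches the regional store: Feb 24, 2028 + 3 weeks = Mar 16, 2028.
The shipment reaches the national depot: Mar 15, 2028.
The shipment reaches the clinic: Mar 15, 2028 + 1 week = Mar 22, 2028.
Both prerequisites met — the shipment reaches the regional store (Mar 16, 2028), the shipment reaches the clinic (Mar 22, 2028); the later is Mar 22, 2028.
The vials are thawed: Mar 22, 2028 + 3 weeks = Apr 12, 2028.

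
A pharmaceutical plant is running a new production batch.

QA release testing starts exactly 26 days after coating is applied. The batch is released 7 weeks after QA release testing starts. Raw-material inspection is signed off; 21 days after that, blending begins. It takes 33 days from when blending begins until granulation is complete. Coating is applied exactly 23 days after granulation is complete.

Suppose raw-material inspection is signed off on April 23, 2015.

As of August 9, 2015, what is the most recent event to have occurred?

QA release testing starts

Raw-material inspection is signed off: Apr 23, 2015.
Blending begins: Apr 23, 2015 + 21 days = May 14, 2015.
Granulation is complete: May 14, 2015 + 33 days = Jun 16, 2015.
Coating is applied: Jun 16, 2015 + 23 days = Jul 9, 2015.
QA release testing starts: Jul 9, 2015 + 26 days = Aug 4, 2015.
The batch is released: Aug 4, 2015 + 7 weeks = Sep 22, 2015.
Aug 9, 2015 falls between when QA release testing starts (Aug 4, 2015) and when the batch is released (Sep 22, 2015).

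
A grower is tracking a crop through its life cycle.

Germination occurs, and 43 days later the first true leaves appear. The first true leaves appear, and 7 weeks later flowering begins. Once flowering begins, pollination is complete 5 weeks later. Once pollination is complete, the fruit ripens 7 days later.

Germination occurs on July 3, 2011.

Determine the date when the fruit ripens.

November 14, 2011

Germination occurs: Jul 3, 2011.
The first true leaves appear: Jul 3, 2011 + 43 days = Aug 15, 2011.
Flowering begins: Aug 15, 2011 + 7 weeks = Oct 3, 2011.
Pollination is complete: Oct 3, 2011 + 5 weeks = Nov 7, 2011.
The fruit ripens: Nov 7, 2011 + 7 days = Nov 14, 2011.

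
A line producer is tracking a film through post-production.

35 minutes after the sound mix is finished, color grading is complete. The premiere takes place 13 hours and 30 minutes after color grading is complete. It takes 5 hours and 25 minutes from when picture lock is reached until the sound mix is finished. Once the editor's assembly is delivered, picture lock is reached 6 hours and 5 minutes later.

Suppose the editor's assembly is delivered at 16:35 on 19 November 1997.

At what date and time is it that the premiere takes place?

18:10 on 20 November 1997

The editor's assembly is delivered: 16:35 Nov 19, 1997.
Picture lock is reached: 16:35 Nov 19, 1997 + 6h05m = 22:40 Nov 19, 1997.
The sound mix is finished: 22:40 Nov 19, 1997 + 5h25m = 04:05 Nov 20, 1997.
Color grading is complete: 04:05 Nov 20, 1997 + 35m = 04:40 Nov 20, 1997.
The premiere takes place: 04:40 Nov 20, 1997 + 13h30m = 18:10 Nov 20, 1997.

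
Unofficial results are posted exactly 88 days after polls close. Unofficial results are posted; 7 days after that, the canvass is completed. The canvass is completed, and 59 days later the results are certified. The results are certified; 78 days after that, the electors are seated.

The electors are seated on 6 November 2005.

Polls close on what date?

The electors are seated: Nov 6, 2005.
The results are certified: Nov 6, 2005 − 78 days = Aug 20, 2005.
The canvass is completed: Aug 20, 2005 − 59 days = Jun 22, 2005.
Unofficial results are posted: Jun 22, 2005 − 7 days = Jun 15, 2005.
Polls close: Jun 15, 2005 − 88 days = Mar 19, 2005.

19 March 2005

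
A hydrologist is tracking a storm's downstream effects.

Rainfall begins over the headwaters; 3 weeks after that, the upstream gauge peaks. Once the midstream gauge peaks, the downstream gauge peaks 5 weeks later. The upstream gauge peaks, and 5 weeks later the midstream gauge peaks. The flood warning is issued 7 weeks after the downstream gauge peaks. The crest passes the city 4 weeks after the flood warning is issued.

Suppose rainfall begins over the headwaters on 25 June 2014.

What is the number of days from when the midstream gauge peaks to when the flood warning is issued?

Causal path: the midstream gauge peaks → the downstream gauge peaks → the flood warning is issued.
Total delay along the path: 5 + 7 weeks = 12 weeks = 84 days.

84 days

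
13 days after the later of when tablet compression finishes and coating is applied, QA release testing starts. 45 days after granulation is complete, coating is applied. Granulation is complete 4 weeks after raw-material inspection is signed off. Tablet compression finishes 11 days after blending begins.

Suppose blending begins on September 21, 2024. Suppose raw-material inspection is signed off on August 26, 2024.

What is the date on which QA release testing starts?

November 20, 2024

Blending begins: Sep 21, 2024.
Tablet compression finishes: Sep 21, 2024 + 11 days = Oct 2, 2024.
Raw-material inspection is signed off: Aug 26, 2024.
Granulation is complete: Aug 26, 2024 + 4 weeks = Sep 23, 2024.
Coating is applied: Sep 23, 2024 + 45 days = Nov 7, 2024.
Both prerequisites met — tablet compression finishes (Oct 2, 2024), coating is applied (Nov 7, 2024); the later is Nov 7, 2024.
QA release testing starts: Nov 7, 2024 + 13 days = Nov 20, 2024.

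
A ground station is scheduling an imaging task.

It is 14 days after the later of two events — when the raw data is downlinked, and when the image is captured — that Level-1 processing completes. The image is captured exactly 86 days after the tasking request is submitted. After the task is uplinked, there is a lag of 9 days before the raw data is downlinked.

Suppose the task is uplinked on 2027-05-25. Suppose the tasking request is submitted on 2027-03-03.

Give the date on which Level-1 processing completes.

2027-06-17

The task is uplinked: May 25, 2027.
The raw data is downlinked: May 25, 2027 + 9 days = Jun 3, 2027.
The tasking request is submitted: Mar 3, 2027.
The image is captured: Mar 3, 2027 + 86 days = May 28, 2027.
Both prerequisites met — the raw data is downlinked (Jun 3, 2027), the image is captured (May 28, 2027); the later is Jun 3, 2027.
Level-1 processing completes: Jun 3, 2027 + 14 days = Jun 17, 2027.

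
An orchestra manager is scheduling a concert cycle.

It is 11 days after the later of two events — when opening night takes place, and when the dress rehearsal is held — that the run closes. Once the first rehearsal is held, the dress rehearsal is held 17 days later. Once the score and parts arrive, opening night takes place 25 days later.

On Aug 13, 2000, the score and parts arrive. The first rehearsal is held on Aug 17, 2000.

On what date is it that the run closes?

Sep 18, 2000

The score and parts arrive: Aug 13, 2000.
Opening night takes place: Aug 13, 2000 + 25 days = Sep 7, 2000.
The first rehearsal is held: Aug 17, 2000.
The dress rehearsal is held: Aug 17, 2000 + 17 days = Sep 3, 2000.
Both prerequisites met — opening night takes place (Sep 7, 2000), the dress rehearsal is held (Sep 3, 2000); the later is Sep 7, 2000.
The run closes: Sep 7, 2000 + 11 days = Sep 18, 2000.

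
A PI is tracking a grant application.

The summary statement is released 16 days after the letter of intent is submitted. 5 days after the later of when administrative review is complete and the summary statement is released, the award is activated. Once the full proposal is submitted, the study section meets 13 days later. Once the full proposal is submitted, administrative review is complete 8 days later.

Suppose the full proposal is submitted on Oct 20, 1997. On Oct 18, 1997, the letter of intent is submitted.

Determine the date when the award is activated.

The full proposal is submitted: Oct 20, 1997.
Administrative review is complete: Oct 20, 1997 + 8 days = Oct 28, 1997.
The letter of intent is submitted: Oct 18, 1997.
The summary statement is released: Oct 18, 1997 + 16 days = Nov 3, 1997.
Both prerequisites met — administrative review is complete (Oct 28, 1997), the summary statement is released (Nov 3, 1997); the later is Nov 3, 1997.
The award is activated: Nov 3, 1997 + 5 days = Nov 8, 1997.

Nov 8, 1997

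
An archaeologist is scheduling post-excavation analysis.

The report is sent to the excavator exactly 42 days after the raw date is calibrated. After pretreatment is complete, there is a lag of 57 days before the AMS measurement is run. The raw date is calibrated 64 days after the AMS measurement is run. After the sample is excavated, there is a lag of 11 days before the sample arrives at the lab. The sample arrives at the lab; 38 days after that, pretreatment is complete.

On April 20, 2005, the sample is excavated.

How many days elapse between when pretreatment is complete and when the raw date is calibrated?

121 days

Causal path: pretreatment is complete → the AMS measurement is run → the raw date is calibrated.
Total delay along the path: 57 + 64 = 121 days.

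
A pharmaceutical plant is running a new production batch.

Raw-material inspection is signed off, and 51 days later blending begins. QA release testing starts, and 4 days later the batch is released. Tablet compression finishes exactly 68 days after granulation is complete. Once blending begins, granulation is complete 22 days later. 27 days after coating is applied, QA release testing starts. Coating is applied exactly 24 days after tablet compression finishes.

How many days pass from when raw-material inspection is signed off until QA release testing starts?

192 days

Causal path: raw-material inspection is signed off → blending begins → granulation is complete → tablet compression finishes → coating is applied → QA release testing starts.
Total delay along the path: 51 + 22 + 68 + 24 + 27 = 192 days.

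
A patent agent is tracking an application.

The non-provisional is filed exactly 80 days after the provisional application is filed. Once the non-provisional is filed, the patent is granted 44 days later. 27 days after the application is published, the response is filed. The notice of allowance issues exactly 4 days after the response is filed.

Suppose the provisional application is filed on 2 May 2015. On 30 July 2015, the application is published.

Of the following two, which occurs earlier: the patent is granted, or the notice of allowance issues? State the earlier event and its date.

The provisional application is filed: May 2, 2015.
The non-provisional is filed: May 2, 2015 + 80 days = Jul 21, 2015.
The patent is granted: Jul 21, 2015 + 44 days = Sep 3, 2015.
The application is published: Jul 30, 2015.
The response is filed: Jul 30, 2015 + 27 days = Aug 26, 2015.
The notice of allowance issues: Aug 26, 2015 + 4 days = Aug 30, 2015.
Comparing: the patent is granted on Sep 3, 2015 vs the notice of allowance issues on Aug 30, 2015. Earlier: the notice of allowance issues.

The notice of allowance issues — 30 August 2015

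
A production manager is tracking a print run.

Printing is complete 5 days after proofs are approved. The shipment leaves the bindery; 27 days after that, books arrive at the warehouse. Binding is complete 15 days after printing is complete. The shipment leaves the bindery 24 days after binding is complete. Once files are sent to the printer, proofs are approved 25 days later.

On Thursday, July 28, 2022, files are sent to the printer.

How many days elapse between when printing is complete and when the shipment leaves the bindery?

Causal path: printing is complete → binding is complete → the shipment leaves the bindery.
Total delay along the path: 15 + 24 = 39 days.

39 days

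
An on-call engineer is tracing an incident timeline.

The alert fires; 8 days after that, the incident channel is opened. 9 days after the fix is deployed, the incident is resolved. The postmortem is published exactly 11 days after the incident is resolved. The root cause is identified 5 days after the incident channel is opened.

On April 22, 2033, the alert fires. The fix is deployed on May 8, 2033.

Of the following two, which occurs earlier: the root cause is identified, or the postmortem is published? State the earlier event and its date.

The alert fires: Apr 22, 2033.
The incident channel is opened: Apr 22, 2033 + 8 days = Apr 30, 2033.
The root cause is identified: Apr 30, 2033 + 5 days = May 5, 2033.
The fix is deployed: May 8, 2033.
The incident is resolved: May 8, 2033 + 9 days = May 17, 2033.
The postmortem is published: May 17, 2033 + 11 days = May 28, 2033.
Comparing: the root cause is identified on May 5, 2033 vs the postmortem is published on May 28, 2033. Earlier: the root cause is identified.

The root cause is identified — May 5, 2033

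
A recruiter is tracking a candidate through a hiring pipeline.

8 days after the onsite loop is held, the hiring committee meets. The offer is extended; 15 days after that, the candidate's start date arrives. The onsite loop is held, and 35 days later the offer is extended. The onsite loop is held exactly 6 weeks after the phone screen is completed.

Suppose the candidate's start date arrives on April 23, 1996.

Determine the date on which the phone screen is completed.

January 22, 1996

The candidate's start date arrives: Apr 23, 1996.
The offer is extended: Apr 23, 1996 − 15 days = Apr 8, 1996.
The onsite loop is held: Apr 8, 1996 − 35 days = Mar 4, 1996.
The phone screen is completed: Mar 4, 1996 − 6 weeks = Jan 22, 1996.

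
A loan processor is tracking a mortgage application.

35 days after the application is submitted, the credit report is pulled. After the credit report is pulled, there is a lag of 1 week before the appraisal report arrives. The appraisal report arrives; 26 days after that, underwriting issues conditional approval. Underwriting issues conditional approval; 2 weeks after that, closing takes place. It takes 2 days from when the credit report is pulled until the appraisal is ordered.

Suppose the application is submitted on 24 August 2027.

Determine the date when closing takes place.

14 November 2027

The application is submitted: Aug 24, 2027.
The credit report is pulled: Aug 24, 2027 + 35 days = Sep 28, 2027.
The appraisal report arrives: Sep 28, 2027 + 1 week = Oct 5, 2027.
Underwriting issues conditional approval: Oct 5, 2027 + 26 days = Oct 31, 2027.
Closing takes place: Oct 31, 2027 + 2 weeks = Nov 14, 2027.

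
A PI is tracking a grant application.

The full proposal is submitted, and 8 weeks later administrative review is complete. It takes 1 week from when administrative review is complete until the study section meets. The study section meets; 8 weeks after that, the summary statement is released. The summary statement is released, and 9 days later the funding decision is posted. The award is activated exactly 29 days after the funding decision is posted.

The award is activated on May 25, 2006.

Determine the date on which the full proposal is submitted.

The award is activated: May 25, 2006.
The funding decision is posted: May 25, 2006 − 29 days = Apr 26, 2006.
The summary statement is released: Apr 26, 2006 − 9 days = Apr 17, 2006.
The study section meets: Apr 17, 2006 − 8 weeks = Feb 20, 2006.
Administrative review is complete: Feb 20, 2006 − 1 week = Feb 13, 2006.
The full proposal is submitted: Feb 13, 2006 − 8 weeks = Dec 19, 2005.

December 19, 2005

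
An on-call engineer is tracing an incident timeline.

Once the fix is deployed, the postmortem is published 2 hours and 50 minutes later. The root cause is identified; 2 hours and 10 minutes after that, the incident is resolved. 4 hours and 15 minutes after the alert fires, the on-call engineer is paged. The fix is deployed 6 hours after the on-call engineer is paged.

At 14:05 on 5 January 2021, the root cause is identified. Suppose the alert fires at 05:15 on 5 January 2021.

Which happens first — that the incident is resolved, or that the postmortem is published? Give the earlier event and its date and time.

The incident is resolved — 16:15 on 5 January 2021

The root cause is identified: 14:05 Jan 5, 2021.
The incident is resolved: 14:05 Jan 5, 2021 + 2h10m = 16:15 Jan 5, 2021.
The alert fires: 05:15 Jan 5, 2021.
The on-call engineer is paged: 05:15 Jan 5, 2021 + 4h15m = 09:30 Jan 5, 2021.
The fix is deployed: 09:30 Jan 5, 2021 + 6h = 15:30 Jan 5, 2021.
The postmortem is published: 15:30 Jan 5, 2021 + 2h50m = 18:20 Jan 5, 2021.
Comparing: the incident is resolved at 16:15 Jan 5, 2021 vs the postmortem is published at 18:20 Jan 5, 2021. Earlier: the incident is resolved.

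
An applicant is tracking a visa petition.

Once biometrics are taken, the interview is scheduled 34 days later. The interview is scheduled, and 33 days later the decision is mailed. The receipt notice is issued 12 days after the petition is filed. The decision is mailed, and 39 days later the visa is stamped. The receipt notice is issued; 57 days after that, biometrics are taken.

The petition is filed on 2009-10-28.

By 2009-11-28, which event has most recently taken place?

The receipt notice is issued

The petition is filed: Oct 28, 2009.
The receipt notice is issued: Oct 28, 2009 + 12 days = Nov 9, 2009.
Biometrics are taken: Nov 9, 2009 + 57 days = Jan 5, 2010.
The interview is scheduled: Jan 5, 2010 + 34 days = Feb 8, 2010.
The decision is mailed: Feb 8, 2010 + 33 days = Mar 13, 2010.
The visa is stamped: Mar 13, 2010 + 39 days = Apr 21, 2010.
Nov 28, 2009 falls between when the receipt notice is issued (Nov 9, 2009) and when biometrics are taken (Jan 5, 2010).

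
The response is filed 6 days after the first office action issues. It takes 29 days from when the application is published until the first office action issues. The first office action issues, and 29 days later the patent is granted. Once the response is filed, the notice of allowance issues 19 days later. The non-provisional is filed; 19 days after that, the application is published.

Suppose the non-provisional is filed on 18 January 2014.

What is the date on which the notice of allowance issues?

1 April 2014

The non-provisional is filed: Jan 18, 2014.
The application is published: Jan 18, 2014 + 19 days = Feb 6, 2014.
The first office action issues: Feb 6, 2014 + 29 days = Mar 7, 2014.
The response is filed: Mar 7, 2014 + 6 days = Mar 13, 2014.
The notice of allowance issues: Mar 13, 2014 + 19 days = Apr 1, 2014.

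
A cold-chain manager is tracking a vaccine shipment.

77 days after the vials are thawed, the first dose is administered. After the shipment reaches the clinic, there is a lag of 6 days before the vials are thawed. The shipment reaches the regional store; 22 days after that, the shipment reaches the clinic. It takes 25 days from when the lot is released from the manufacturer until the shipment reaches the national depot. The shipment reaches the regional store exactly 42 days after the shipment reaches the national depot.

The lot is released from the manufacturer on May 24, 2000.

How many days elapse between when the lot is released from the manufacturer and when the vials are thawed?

Causal path: the lot is released from the manufacturer → the shipment reaches the national depot → the shipment reaches the regional store → the shipment reaches the clinic → the vials are thawed.
Total delay along the path: 25 + 42 + 22 + 6 = 95 days.

95 days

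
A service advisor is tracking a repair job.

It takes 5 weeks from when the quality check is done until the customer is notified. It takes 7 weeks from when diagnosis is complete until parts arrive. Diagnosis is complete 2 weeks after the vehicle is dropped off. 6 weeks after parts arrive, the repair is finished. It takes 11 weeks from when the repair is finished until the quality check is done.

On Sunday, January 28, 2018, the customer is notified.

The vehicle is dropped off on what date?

The customer is notified: Jan 28, 2018.
The quality check is done: Jan 28, 2018 − 5 weeks = Dec 24, 2017.
The repair is finished: Dec 24, 2017 − 11 weeks = Oct 8, 2017.
Parts arrive: Oct 8, 2017 − 6 weeks = Aug 27, 2017.
Diagnosis is complete: Aug 27, 2017 − 7 weeks = Jul 9, 2017.
The vehicle is dropped off: Jul 9, 2017 − 2 weeks = Jun 25, 2017.

Sunday, June 25, 2017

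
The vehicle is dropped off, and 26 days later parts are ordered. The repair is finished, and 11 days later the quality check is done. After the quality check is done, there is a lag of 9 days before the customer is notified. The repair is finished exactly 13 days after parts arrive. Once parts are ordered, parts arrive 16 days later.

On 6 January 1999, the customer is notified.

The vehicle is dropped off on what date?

The customer is notified: Jan 6, 1999.
The quality check is done: Jan 6, 1999 − 9 days = Dec 28, 1998.
The repair is finished: Dec 28, 1998 − 11 days = Dec 17, 1998.
Parts arrive: Dec 17, 1998 − 13 days = Dec 4, 1998.
Parts are ordered: Dec 4, 1998 − 16 days = Nov 18, 1998.
The vehicle is dropped off: Nov 18, 1998 − 26 days = Oct 23, 1998.

23 October 1998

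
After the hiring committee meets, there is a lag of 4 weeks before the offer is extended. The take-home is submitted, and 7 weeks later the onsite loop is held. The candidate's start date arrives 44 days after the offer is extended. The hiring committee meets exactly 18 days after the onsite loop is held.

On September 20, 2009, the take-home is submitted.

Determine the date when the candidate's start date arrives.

The take-home is submitted: Sep 20, 2009.
The onsite loop is held: Sep 20, 2009 + 7 weeks = Nov 8, 2009.
The hiring committee meets: Nov 8, 2009 + 18 days = Nov 26, 2009.
The offer is extended: Nov 26, 2009 + 4 weeks = Dec 24, 2009.
The candidate's start date arrives: Dec 24, 2009 + 44 days = Feb 6, 2010.

February 6, 2010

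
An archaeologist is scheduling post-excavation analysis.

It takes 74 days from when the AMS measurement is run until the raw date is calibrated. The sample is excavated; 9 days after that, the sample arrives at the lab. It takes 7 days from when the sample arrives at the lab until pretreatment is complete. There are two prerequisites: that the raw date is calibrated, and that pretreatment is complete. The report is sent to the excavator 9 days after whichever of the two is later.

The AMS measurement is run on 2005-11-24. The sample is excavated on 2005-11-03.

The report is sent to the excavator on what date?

The AMS measurement is run: Nov 24, 2005.
The raw date is calibrated: Nov 24, 2005 + 74 days = Feb 6, 2006.
The sample is excavated: Nov 3, 2005.
The sample arrives at the lab: Nov 3, 2005 + 9 days = Nov 12, 2005.
Pretreatment is complete: Nov 12, 2005 + 7 days = Nov 19, 2005.
Both prerequisites met — the raw date is calibrated (Feb 6, 2006), pretreatment is complete (Nov 19, 2005); the later is Feb 6, 2006.
The report is sent to the excavator: Feb 6, 2006 + 9 days = Feb 15, 2006.

2006-02-15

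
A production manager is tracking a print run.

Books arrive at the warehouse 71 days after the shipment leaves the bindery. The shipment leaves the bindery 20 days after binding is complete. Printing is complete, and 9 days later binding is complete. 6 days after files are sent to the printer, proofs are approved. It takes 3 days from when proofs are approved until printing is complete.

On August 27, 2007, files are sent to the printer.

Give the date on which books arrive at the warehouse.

Files are sent to the printer: Aug 27, 2007.
Proofs are approved: Aug 27, 2007 + 6 days = Sep 2, 2007.
Printing is complete: Sep 2, 2007 + 3 days = Sep 5, 2007.
Binding is complete: Sep 5, 2007 + 9 days = Sep 14, 2007.
The shipment leaves the bindery: Sep 14, 2007 + 20 days = Oct 4, 2007.
Books arrive at the warehouse: Oct 4, 2007 + 71 days = Dec 14, 2007.

December 14, 2007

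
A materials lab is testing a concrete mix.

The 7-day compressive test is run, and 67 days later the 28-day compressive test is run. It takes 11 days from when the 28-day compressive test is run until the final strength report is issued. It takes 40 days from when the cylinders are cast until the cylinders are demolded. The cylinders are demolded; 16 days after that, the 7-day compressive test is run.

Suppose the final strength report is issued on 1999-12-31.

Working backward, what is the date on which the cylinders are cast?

1999-08-19

The final strength report is issued: Dec 31, 1999.
The 28-day compressive test is run: Dec 31, 1999 − 11 days = Dec 20, 1999.
The 7-day compressive test is run: Dec 20, 1999 − 67 days = Oct 14, 1999.
The cylinders are demolded: Oct 14, 1999 − 16 days = Sep 28, 1999.
The cylinders are cast: Sep 28, 1999 − 40 days = Aug 19, 1999.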